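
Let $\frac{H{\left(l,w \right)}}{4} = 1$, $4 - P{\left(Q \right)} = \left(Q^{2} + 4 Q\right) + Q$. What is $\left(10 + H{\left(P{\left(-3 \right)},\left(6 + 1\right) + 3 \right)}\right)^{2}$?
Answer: $196$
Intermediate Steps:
$P{\left(Q \right)} = 4 - Q^{2} - 5 Q$ ($P{\left(Q \right)} = 4 - \left(\left(Q^{2} + 4 Q\right) + Q\right) = 4 - \left(Q^{2} + 5 Q\right) = 4 - Q^{2} - 5 Q$)
$H{\left(l,w \right)} = 4$ ($H{\left(l,w \right)} = 4 \cdot 1 = 4$)
$\left(10 + H{\left(P{\left(-3 \right)},\left(6 + 1\right) + 3 \right)}\right)^{2} = \left(10 + 4\right)^{2} = 14^{2} = 196$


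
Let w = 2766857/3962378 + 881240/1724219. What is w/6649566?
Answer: 1180353342629/6489983476682067516 ≈ 1.8187e-7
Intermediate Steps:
w = 1180353342629/976001061826 (w = 2766857*(1/3962378) + 881240*(1/1724219) = 2766857/3962378 + 881240/1724219 = 1180353342629/976001061826 ≈ 1.2094)
w/6649566 = (1180353342629/976001061826)/6649566 = (1180353342629/976001061826)*(1/6649566) = 1180353342629/6489983476682067516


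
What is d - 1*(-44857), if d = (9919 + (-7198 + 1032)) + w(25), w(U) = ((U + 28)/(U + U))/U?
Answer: 60762553/1250 ≈ 48610.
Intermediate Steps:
w(U) = (28 + U)/(2*U²) (w(U) = ((28 + U)/((2*U)))/U = ((28 + U)*(1/(2*U)))/U = ((28 + U)/(2*U))/U = (28 + U)/(2*U²))
d = 4691303/1250 (d = (9919 + (-7198 + 1032)) + (½)*(28 + 25)/25² = (9919 - 6166) + (½)*(1/625)*53 = 3753 + 53/1250 = 4691303/1250 ≈ 3753.0)
d - 1*(-44857) = 4691303/1250 - 1*(-44857) = 4691303/1250 + 44857 = 60762553/1250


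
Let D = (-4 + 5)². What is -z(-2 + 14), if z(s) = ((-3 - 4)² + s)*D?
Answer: -61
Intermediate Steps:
D = 1 (D = 1² = 1)
z(s) = 49 + s (z(s) = ((-3 - 4)² + s)*1 = ((-7)² + s)*1 = (49 + s)*1 = 49 + s)
-z(-2 + 14) = -(49 + (-2 + 14)) = -(49 + 12) = -1*61 = -61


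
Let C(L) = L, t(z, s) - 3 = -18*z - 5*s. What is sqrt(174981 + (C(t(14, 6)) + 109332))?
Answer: sqrt(284034) ≈ 532.95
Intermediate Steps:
t(z, s) = 3 - 18*z - 5*s (t(z, s) = 3 + (-18*z - 5*s) = 3 - 18*z - 5*s)
sqrt(174981 + (C(t(14, 6)) + 109332)) = sqrt(174981 + ((3 - 18*14 - 5*6) + 109332)) = sqrt(174981 + ((3 - 252 - 30) + 109332)) = sqrt(174981 + (-279 + 109332)) = sqrt(174981 + 109053) = sqrt(284034)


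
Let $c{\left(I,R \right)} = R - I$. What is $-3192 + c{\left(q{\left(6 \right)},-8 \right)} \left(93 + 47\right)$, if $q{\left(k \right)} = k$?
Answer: $-5152$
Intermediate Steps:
$-3192 + c{\left(q{\left(6 \right)},-8 \right)} \left(93 + 47\right) = -3192 + \left(-8 - 6\right) \left(93 + 47\right) = -3192 + \left(-8 - 6\right) 140 = -3192 - 1960 = -5152$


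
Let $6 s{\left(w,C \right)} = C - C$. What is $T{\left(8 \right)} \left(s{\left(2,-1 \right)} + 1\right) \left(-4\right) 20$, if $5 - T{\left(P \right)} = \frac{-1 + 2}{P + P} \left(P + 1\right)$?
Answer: $-355$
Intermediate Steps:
$s{\left(w,C \right)} = 0$ ($s{\left(w,C \right)} = \frac{C - C}{6} = \frac{1}{6} \cdot 0 = 0$)
$T{\left(P \right)} = 5 - \frac{1 + P}{2 P}$ ($T{\left(P \right)} = 5 - \frac{-1 + 2}{P + P} \left(P + 1\right) = 5 - 1 \frac{1}{2 P} \left(1 + P\right) = 5 - \frac{1}{2 P} \left(1 + P\right) = 5 - \frac{1 + P}{2 P}$)
$T{\left(8 \right)} \left(s{\left(2,-1 \right)} + 1\right) \left(-4\right) 20 = \frac{-1 + 9 \cdot 8}{2 \cdot 8} \left(0 + 1\right) \left(-4\right) 20 = \frac{1}{2} \cdot \frac{1}{8} \left(-1 + 72\right) 1 \left(-4\right) 20 = \frac{1}{2} \cdot \frac{1}{8} \cdot 71 \left(-4\right) 20 = \frac{71}{16} \left(-4\right) 20 = \left(- \frac{71}{4}\right) 20 = -355$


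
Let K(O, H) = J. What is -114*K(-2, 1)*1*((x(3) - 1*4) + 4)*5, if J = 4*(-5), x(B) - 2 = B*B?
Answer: 125400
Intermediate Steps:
x(B) = 2 + B² (x(B) = 2 + B*B = 2 + B²)
J = -20
K(O, H) = -20
-114*K(-2, 1)*1*((x(3) - 1*4) + 4)*5 = -114*(-20*1)*(((2 + 3²) - 1*4) + 4)*5 = -(-2280)*(((2 + 9) - 4) + 4)*5 = -(-2280)*((11 - 4) + 4)*5 = -(-2280)*(7 + 4)*5 = -(-2280)*11*5 = -(-2280)*55 = -114*(-1100) = 125400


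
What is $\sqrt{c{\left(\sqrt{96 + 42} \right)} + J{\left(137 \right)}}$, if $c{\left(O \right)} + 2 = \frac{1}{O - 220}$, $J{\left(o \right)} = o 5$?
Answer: $\frac{\sqrt{150259 - 683 \sqrt{138}}}{\sqrt{220 - \sqrt{138}}} \approx 26.134$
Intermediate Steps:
$J{\left(o \right)} = 5 o$
$c{\left(O \right)} = -2 + \frac{1}{-220 + O}$ ($c{\left(O \right)} = -2 + \frac{1}{O - 220} = -2 + \frac{1}{-220 + O}$)
$\sqrt{c{\left(\sqrt{96 + 42} \right)} + J{\left(137 \right)}} = \sqrt{\frac{441 - 2 \sqrt{96 + 42}}{-220 + \sqrt{96 + 42}} + 5 \cdot 137} = \sqrt{\frac{441 - 2 \sqrt{138}}{-220 + \sqrt{138}} + 685} = \sqrt{685 + \frac{441 - 2 \sqrt{138}}{-220 + \sqrt{138}}}$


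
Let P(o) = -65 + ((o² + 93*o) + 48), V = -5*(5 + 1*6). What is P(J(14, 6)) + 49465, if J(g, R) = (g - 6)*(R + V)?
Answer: 166656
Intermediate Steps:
V = -55 (V = -5*(5 + 6) = -5*11 = -55)
J(g, R) = (-55 + R)*(-6 + g) (J(g, R) = (g - 6)*(R - 55) = (-6 + g)*(-55 + R) = (-55 + R)*(-6 + g))
P(o) = -17 + o² + 93*o (P(o) = -65 + (48 + o² + 93*o) = -17 + o² + 93*o)
P(J(14, 6)) + 49465 = (-17 + (330 - 55*14 - 6*6 + 6*14)² + 93*(330 - 55*14 - 6*6 + 6*14)) + 49465 = (-17 + (330 - 770 - 36 + 84)² + 93*(330 - 770 - 36 + 84)) + 49465 = (-17 + (-392)² + 93*(-392)) + 49465 = (-17 + 153664 - 36456) + 49465 = 117191 + 49465 = 166656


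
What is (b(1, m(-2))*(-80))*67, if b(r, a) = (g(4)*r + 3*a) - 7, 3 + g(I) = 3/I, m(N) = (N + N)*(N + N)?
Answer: -207700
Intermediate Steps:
m(N) = 4*N² (m(N) = (2*N)*(2*N) = 4*N²)
g(I) = -3 + 3/I
b(r, a) = -7 + 3*a - 9*r/4 (b(r, a) = ((-3 + 3/4)*r + 3*a) - 7 = ((-3 + 3*(¼))*r + 3*a) - 7 = ((-3 + ¾)*r + 3*a) - 7 = (-9*r/4 + 3*a) - 7 = (3*a - 9*r/4) - 7 = -7 + 3*a - 9*r/4)
(b(1, m(-2))*(-80))*67 = ((-7 + 3*(4*(-2)²) - 9/4*1)*(-80))*67 = ((-7 + 3*(4*4) - 9/4)*(-80))*67 = ((-7 + 3*16 - 9/4)*(-80))*67 = ((-7 + 48 - 9/4)*(-80))*67 = ((155/4)*(-80))*67 = -3100*67 = -207700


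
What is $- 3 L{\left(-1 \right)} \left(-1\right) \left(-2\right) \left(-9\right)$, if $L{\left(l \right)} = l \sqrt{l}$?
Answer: $- 54 i \approx - 54.0 i$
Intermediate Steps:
$L{\left(l \right)} = l^{\frac{3}{2}}$
$- 3 L{\left(-1 \right)} \left(-1\right) \left(-2\right) \left(-9\right) = - 3 \left(-1\right)^{\frac{3}{2}} \left(-1\right) \left(-2\right) \left(-9\right) = - 3 - i \left(-1\right) \left(-2\right) \left(-9\right) = - 3 i \left(-2\right) \left(-9\right) = - 3 \left(- 2 i\right) \left(-9\right) = 6 i \left(-9\right) = - 54 i$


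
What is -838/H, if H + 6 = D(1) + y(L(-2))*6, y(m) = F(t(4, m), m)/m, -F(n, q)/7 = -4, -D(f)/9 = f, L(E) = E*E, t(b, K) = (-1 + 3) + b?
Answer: -838/27 ≈ -31.037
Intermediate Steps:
t(b, K) = 2 + b
L(E) = E**2
D(f) = -9*f
F(n, q) = 28 (F(n, q) = -7*(-4) = 28)
y(m) = 28/m
H = 27 (H = -6 + (-9*1 + (28/((-2)**2))*6) = -6 + (-9 + (28/4)*6) = -6 + (-9 + (28*(1/4))*6) = -6 + (-9 + 7*6) = -6 + (-9 + 42) = -6 + 33 = 27)
-838/H = -838/27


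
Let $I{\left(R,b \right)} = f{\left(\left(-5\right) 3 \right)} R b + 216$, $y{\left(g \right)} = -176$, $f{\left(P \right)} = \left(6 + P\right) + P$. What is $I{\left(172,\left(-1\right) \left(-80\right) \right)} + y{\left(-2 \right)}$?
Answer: $-330200$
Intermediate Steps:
$f{\left(P \right)} = 6 + 2 P$
$I{\left(R,b \right)} = 216 - 24 R b$ ($I{\left(R,b \right)} = \left(6 + 2 \left(\left(-5\right) 3\right)\right) R b + 216 = \left(6 + 2 \left(-15\right)\right) R b + 216 = \left(6 - 30\right) R b + 216 = - 24 R b + 216 = 216 - 24 R b$)
$I{\left(172,\left(-1\right) \left(-80\right) \right)} + y{\left(-2 \right)} = \left(216 - 4128 \left(\left(-1\right) \left(-80\right)\right)\right) - 176 = \left(216 - 4128 \cdot 80\right) - 176 = \left(216 - 330240\right) - 176 = -330024 - 176 = -330200$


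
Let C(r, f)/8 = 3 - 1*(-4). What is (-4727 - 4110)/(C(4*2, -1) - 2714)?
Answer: 8837/2658 ≈ 3.3247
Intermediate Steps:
C(r, f) = 56 (C(r, f) = 8*(3 - 1*(-4)) = 8*(3 + 4) = 8*7 = 56)
(-4727 - 4110)/(C(4*2, -1) - 2714) = (-4727 - 4110)/(56 - 2714) = -8837/(-2658) = -8837*(-1/2658) = 8837/2658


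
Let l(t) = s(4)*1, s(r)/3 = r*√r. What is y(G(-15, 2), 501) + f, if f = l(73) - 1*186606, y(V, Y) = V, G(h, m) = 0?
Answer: -186582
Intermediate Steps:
s(r) = 3*r^(3/2) (s(r) = 3*(r*√r) = 3*r^(3/2))
l(t) = 24 (l(t) = (3*4^(3/2))*1 = (3*8)*1 = 24*1 = 24)
f = -186582 (f = 24 - 1*186606 = 24 - 186606 = -186582)
y(G(-15, 2), 501) + f = 0 - 186582 = -186582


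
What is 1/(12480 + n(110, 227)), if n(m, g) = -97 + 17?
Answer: 1/12400 ≈ 8.0645e-5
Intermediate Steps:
n(m, g) = -80
1/(12480 + n(110, 227)) = 1/(12480 - 80) = 1/12400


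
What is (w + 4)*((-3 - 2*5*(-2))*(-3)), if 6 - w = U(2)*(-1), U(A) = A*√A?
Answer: -510 - 102*√2 ≈ -654.25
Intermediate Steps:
U(A) = A^(3/2)
w = 6 + 2*√2 (w = 6 - 2^(3/2)*(-1) = 6 - 2*√2*(-1) = 6 - (-2)*√2 = 6 + 2*√2 ≈ 8.8284)
(w + 4)*((-3 - 2*5*(-2))*(-3)) = ((6 + 2*√2) + 4)*((-3 - 2*5*(-2))*(-3)) = (10 + 2*√2)*((-3 - 10*(-2))*(-3)) = (10 + 2*√2)*((-3 + 20)*(-3)) = (10 + 2*√2)*(17*(-3)) = (10 + 2*√2)*(-51) = -510 - 102*√2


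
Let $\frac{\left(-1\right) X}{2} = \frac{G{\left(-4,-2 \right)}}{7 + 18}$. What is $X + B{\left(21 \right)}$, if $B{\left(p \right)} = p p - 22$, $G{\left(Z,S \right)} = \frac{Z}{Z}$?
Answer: $\frac{10473}{25} \approx 418.92$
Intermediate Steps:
$G{\left(Z,S \right)} = 1$
$B{\left(p \right)} = -22 + p^{2}$ ($B{\left(p \right)} = p^{2} - 22 = -22 + p^{2}$)
$X = - \frac{2}{25}$ ($X = - 2 \cdot 1 \frac{1}{7 + 18} = - 2 \cdot 1 \cdot \frac{1}{25} = \left(-2\right) \frac{1}{25} = - \frac{2}{25} \approx -0.08$)
$X + B{\left(21 \right)} = - \frac{2}{25} - \left(22 - 21^{2}\right) = - \frac{2}{25} + \left(-22 + 441\right) = - \frac{2}{25} + 419 = \frac{10473}{25}$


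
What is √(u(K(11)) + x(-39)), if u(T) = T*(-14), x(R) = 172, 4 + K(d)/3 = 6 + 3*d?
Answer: I*√1298 ≈ 36.028*I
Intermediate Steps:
K(d) = 6 + 9*d (K(d) = -12 + 3*(6 + 3*d) = -12 + (18 + 9*d) = 6 + 9*d)
u(T) = -14*T
√(u(K(11)) + x(-39)) = √(-14*(6 + 9*11) + 172) = √(-14*(6 + 99) + 172) = √(-14*105 + 172) = √(-1470 + 172) = √(-1298) = I*√1298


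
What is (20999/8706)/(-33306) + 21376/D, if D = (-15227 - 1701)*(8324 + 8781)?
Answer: -383705036503/2623734531037620 ≈ -0.00014624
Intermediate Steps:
D = -289553440 (D = -16928*17105 = -289553440)
(20999/8706)/(-33306) + 21376/D = (20999/8706)/(-33306) + 21376/(-289553440) = (20999*(1/8706))*(-1/33306) + 21376*(-1/289553440) = (20999/8706)*(-1/33306) - 668/9048545 = -20999/289962036 - 668/9048545 = -383705036503/2623734531037620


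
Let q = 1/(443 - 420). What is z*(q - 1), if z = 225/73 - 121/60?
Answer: -51337/50370 ≈ -1.0192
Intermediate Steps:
q = 1/23 ≈ 0.043478
z = 4667/4380 (z = 225*(1/73) - 121*1/60 = 225/73 - 121/60 = 4667/4380 ≈ 1.0655)
z*(q - 1) = 4667*(1/23 - 1)/4380 = (4667/4380)*(-22/23) = -51337/50370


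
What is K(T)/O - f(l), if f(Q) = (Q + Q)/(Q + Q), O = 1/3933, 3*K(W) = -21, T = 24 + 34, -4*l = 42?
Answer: -27532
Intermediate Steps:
l = -21/2 (l = -1/4*42 = -21/2 ≈ -10.500)
T = 58
K(W) = -7 (K(W) = (1/3)*(-21) = -7)
O = 1/3933 ≈ 0.00025426
f(Q) = 1 (f(Q) = (2*Q)/((2*Q)) = (2*Q)*(1/(2*Q)) = 1)
K(T)/O - f(l) = -7/1/3933 - 1*1 = -7*3933 - 1 = -27531 - 1 = -27532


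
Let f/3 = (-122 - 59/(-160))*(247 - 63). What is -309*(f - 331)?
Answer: 416973561/20 ≈ 2.0849e+7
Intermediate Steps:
f = -1342809/20 (f = 3*((-122 - 59/(-160))*(247 - 63)) = 3*((-122 - 59*(-1/160))*184) = 3*((-122 + 59/160)*184) = 3*(-19461/160*184) = 3*(-447603/20) = -1342809/20 ≈ -67141.)
-309*(f - 331) = -309*(-1342809/20 - 331) = -309*(-1349429/20) = 416973561/20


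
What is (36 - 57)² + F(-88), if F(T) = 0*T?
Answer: 441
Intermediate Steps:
F(T) = 0
(36 - 57)² + F(-88) = (36 - 57)² + 0 = (-21)² + 0 = 441 + 0 = 441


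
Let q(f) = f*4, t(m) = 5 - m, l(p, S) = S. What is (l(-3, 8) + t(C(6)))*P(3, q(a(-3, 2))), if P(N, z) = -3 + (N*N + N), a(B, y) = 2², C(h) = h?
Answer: 63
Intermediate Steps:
a(B, y) = 4
q(f) = 4*f
P(N, z) = -3 + N + N² (P(N, z) = -3 + (N² + N) = -3 + (N + N²) = -3 + N + N²)
(l(-3, 8) + t(C(6)))*P(3, q(a(-3, 2))) = (8 + (5 - 1*6))*(-3 + 3 + 3²) = (8 + (5 - 6))*(-3 + 3 + 9) = (8 - 1)*9 = 7*9 = 63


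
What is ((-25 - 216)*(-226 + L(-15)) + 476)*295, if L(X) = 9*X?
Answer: 25805715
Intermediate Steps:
((-25 - 216)*(-226 + L(-15)) + 476)*295 = ((-25 - 216)*(-226 + 9*(-15)) + 476)*295 = (-241*(-226 - 135) + 476)*295 = (-241*(-361) + 476)*295 = (87001 + 476)*295 = 87477*295 = 25805715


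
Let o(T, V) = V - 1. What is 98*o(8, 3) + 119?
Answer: 315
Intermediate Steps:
o(T, V) = -1 + V
98*o(8, 3) + 119 = 98*(-1 + 3) + 119 = 98*2 + 119 = 196 + 119 = 315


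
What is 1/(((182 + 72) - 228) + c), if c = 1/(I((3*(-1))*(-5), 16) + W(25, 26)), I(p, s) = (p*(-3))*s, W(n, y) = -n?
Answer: 745/19369 ≈ 0.038464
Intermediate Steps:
I(p, s) = -3*p*s (I(p, s) = (-3*p)*s = -3*p*s)
c = -1/745 (c = 1/(-3*(3*(-1))*(-5)*16 - 1*25) = 1/(-3*(-3*(-5))*16 - 25) = 1/(-3*15*16 - 25) = 1/(-720 - 25) = 1/(-745) = -1/745 ≈ -0.0013423)
1/(((182 + 72) - 228) + c) = 1/(((182 + 72) - 228) - 1/745) = 1/((254 - 228) - 1/745) = 1/(26 - 1/745) = 1/(19369/745) = 745/19369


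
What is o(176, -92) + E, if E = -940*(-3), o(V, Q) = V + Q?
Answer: 2904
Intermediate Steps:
o(V, Q) = Q + V
E = 2820
o(176, -92) + E = (-92 + 176) + 2820 = 84 + 2820 = 2904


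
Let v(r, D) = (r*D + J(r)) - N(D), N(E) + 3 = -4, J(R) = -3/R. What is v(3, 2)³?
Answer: 1728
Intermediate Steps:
N(E) = -7 (N(E) = -3 - 4 = -7)
v(r, D) = 7 - 3/r + D*r (v(r, D) = (r*D - 3/r) - 1*(-7) = (D*r - 3/r) + 7 = (-3/r + D*r) + 7 = 7 - 3/r + D*r)
v(3, 2)³ = (7 - 3/3 + 2*3)³ = (7 - 3*⅓ + 6)³ = (7 - 1 + 6)³ = 12³ = 1728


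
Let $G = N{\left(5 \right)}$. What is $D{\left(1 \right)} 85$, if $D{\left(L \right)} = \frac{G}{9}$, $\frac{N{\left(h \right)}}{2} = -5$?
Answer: $- \frac{850}{9} \approx -94.444$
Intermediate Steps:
$N{\left(h \right)} = -10$ ($N{\left(h \right)} = 2 \left(-5\right) = -10$)
$G = -10$
$D{\left(L \right)} = - \frac{10}{9}$
$D{\left(1 \right)} 85 = \left(- \frac{10}{9}\right) 85 = - \frac{850}{9}$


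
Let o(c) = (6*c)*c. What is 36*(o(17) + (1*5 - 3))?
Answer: 62496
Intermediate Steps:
o(c) = 6*c²
36*(o(17) + (1*5 - 3)) = 36*(6*17² + (1*5 - 3)) = 36*(6*289 + (5 - 3)) = 36*(1734 + 2) = 36*1736 = 62496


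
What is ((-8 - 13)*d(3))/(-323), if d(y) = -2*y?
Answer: -126/323 ≈ -0.39009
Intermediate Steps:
((-8 - 13)*d(3))/(-323) = ((-8 - 13)*(-2*3))/(-323) = -21*(-6)*(-1/323) = 126*(-1/323) = -126/323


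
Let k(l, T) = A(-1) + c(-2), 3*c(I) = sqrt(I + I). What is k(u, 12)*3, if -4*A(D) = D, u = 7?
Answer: 3/4 + 2*I ≈ 0.75 + 2.0*I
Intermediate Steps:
A(D) = -D/4
c(I) = sqrt(2)*sqrt(I)/3 (c(I) = sqrt(I + I)/3 = sqrt(2*I)/3 = (sqrt(2)*sqrt(I))/3 = sqrt(2)*sqrt(I)/3)
k(l, T) = 1/4 + 2*I/3 (k(l, T) = -1/4*(-1) + sqrt(2)*sqrt(-2)/3 = 1/4 + sqrt(2)*(I*sqrt(2))/3 = 1/4 + 2*I/3)
k(u, 12)*3 = (1/4 + 2*I/3)*3 = 3/4 + 2*I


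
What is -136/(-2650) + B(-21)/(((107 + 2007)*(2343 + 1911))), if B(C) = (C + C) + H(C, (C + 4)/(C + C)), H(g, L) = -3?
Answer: 203820461/3971888900 ≈ 0.051316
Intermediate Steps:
B(C) = -3 + 2*C (B(C) = (C + C) - 3 = 2*C - 3 = -3 + 2*C)
-136/(-2650) + B(-21)/(((107 + 2007)*(2343 + 1911))) = -136/(-2650) + (-3 + 2*(-21))/(((107 + 2007)*(2343 + 1911))) = -136*(-1/2650) + (-3 - 42)/((2114*4254)) = 68/1325 - 45/8992956 = 68/1325 - 45*1/8992956 = 68/1325 - 15/2997652 = 203820461/3971888900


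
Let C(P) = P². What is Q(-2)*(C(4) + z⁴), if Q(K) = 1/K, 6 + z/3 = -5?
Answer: -1185937/2 ≈ -5.9297e+5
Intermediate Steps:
z = -33 (z = -18 + 3*(-5) = -18 - 15 = -33)
Q(K) = 1/K
Q(-2)*(C(4) + z⁴) = (4² + (-33)⁴)/(-2) = -(16 + 1185921)/2 = -½*1185937 = -1185937/2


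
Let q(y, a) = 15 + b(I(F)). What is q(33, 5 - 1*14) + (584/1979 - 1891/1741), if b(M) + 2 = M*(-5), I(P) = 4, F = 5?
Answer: -26843618/3445439 ≈ -7.7911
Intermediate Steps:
b(M) = -2 - 5*M (b(M) = -2 + M*(-5) = -2 - 5*M)
q(y, a) = -7 (q(y, a) = 15 + (-2 - 5*4) = 15 + (-2 - 20) = 15 - 22 = -7)
q(33, 5 - 1*14) + (584/1979 - 1891/1741) = -7 + (584/1979 - 1891/1741) = -7 - 2725545/3445439 = -26843618/3445439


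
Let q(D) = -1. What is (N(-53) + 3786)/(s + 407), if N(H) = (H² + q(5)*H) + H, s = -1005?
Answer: -6595/598 ≈ -11.028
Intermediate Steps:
N(H) = H² (N(H) = (H² - H) + H = H²)
(N(-53) + 3786)/(s + 407) = ((-53)² + 3786)/(-1005 + 407) = (2809 + 3786)/(-598) = 6595*(-1/598) = -6595/598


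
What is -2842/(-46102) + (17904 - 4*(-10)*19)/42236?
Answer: 17508615/34770787 ≈ 0.50354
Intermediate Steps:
-2842/(-46102) + (17904 - 4*(-10)*19)/42236 = -2842*(-1/46102) + (17904 - (-40)*19)*(1/42236) = 203/3293 + (17904 - 1*(-760))*(1/42236) = 203/3293 + (17904 + 760)*(1/42236) = 203/3293 + 18664*(1/42236) = 203/3293 + 4666/10559 = 17508615/34770787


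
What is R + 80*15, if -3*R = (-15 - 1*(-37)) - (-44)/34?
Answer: 20268/17 ≈ 1192.2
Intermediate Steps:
R = -132/17 (R = -((-15 - 1*(-37)) - (-44)/34)/3 = -((-15 + 37) - (-44)/34)/3 = -(22 - 1*(-22/17))/3 = -(22 + 22/17)/3 = -1/3*396/17 = -132/17 ≈ -7.7647)
R + 80*15 = -132/17 + 80*15 = -132/17 + 1200 = 20268/17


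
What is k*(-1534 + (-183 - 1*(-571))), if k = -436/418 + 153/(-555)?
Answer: 58433394/38665 ≈ 1511.3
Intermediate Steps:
k = -50989/38665 (k = -436*1/418 + 153*(-1/555) = -218/209 - 51/185 = -50989/38665 ≈ -1.3187)
k*(-1534 + (-183 - 1*(-571))) = -50989*(-1534 + (-183 - 1*(-571)))/38665 = -50989*(-1534 + (-183 + 571))/38665 = -50989*(-1534 + 388)/38665 = -50989/38665*(-1146) = 58433394/38665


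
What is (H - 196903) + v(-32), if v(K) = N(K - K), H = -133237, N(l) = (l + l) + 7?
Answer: -330133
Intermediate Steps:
N(l) = 7 + 2*l (N(l) = 2*l + 7 = 7 + 2*l)
v(K) = 7 (v(K) = 7 + 2*(K - K) = 7 + 2*0 = 7 + 0 = 7)
(H - 196903) + v(-32) = (-133237 - 196903) + 7 = -330140 + 7 = -330133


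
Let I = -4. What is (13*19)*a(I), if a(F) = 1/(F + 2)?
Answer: -247/2 ≈ -123.50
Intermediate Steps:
a(F) = 1/(2 + F)
(13*19)*a(I) = (13*19)/(2 - 4) = 247/(-2) = 247*(-½) = -247/2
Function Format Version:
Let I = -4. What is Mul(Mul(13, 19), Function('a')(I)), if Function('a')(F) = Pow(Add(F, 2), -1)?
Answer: Rational(-247, 2) ≈ -123.50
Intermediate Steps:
Function('a')(F) = Pow(Add(2, F), -1)
Mul(Mul(13, 19), Function('a')(I)) = Mul(Mul(13, 19), Pow(Add(2, -4), -1)) = Mul(247, Pow(-2, -1)) = Mul(247, Rational(-1, 2)) = Rational(-247, 2)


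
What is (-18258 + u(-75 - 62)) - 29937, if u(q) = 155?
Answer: -48040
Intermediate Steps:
(-18258 + u(-75 - 62)) - 29937 = (-18258 + 155) - 29937 = -18103 - 29937 = -48040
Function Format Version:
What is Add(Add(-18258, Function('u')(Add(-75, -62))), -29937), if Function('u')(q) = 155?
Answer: -48040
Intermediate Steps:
Add(Add(-18258, Function('u')(Add(-75, -62))), -29937) = Add(Add(-18258, 155), -29937) = Add(-18103, -29937) = -48040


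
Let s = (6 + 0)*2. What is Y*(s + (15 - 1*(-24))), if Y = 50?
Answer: 2550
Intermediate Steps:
s = 12 (s = 6*2 = 12)
Y*(s + (15 - 1*(-24))) = 50*(12 + (15 - 1*(-24))) = 50*(12 + (15 + 24)) = 50*(12 + 39) = 50*51 = 2550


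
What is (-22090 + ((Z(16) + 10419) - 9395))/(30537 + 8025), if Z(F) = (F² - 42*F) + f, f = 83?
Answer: -7133/12854 ≈ -0.55492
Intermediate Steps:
Z(F) = 83 + F² - 42*F (Z(F) = (F² - 42*F) + 83 = 83 + F² - 42*F)
(-22090 + ((Z(16) + 10419) - 9395))/(30537 + 8025) = (-22090 + (((83 + 16² - 42*16) + 10419) - 9395))/(30537 + 8025) = (-22090 + (((83 + 256 - 672) + 10419) - 9395))/38562 = (-22090 + ((-333 + 10419) - 9395))*(1/38562) = (-22090 + (10086 - 9395))*(1/38562) = (-22090 + 691)*(1/38562) = -21399*1/38562 = -7133/12854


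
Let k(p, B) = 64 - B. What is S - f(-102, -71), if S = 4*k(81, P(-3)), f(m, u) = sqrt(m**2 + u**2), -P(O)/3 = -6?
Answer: 184 - sqrt(15445) ≈ 59.722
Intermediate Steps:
P(O) = 18 (P(O) = -3*(-6) = 18)
S = 184 (S = 4*(64 - 1*18) = 4*(64 - 18) = 4*46 = 184)
S - f(-102, -71) = 184 - sqrt((-102)**2 + (-71)**2) = 184 - sqrt(10404 + 5041) = 184 - sqrt(15445)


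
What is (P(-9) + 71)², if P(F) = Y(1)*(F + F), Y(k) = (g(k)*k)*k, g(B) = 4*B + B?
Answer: 361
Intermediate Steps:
g(B) = 5*B
Y(k) = 5*k³ (Y(k) = ((5*k)*k)*k = (5*k²)*k = 5*k³)
P(F) = 10*F (P(F) = (5*1³)*(F + F) = (5*1)*(2*F) = 5*(2*F) = 10*F)
(P(-9) + 71)² = (10*(-9) + 71)² = (-90 + 71)² = (-19)² = 361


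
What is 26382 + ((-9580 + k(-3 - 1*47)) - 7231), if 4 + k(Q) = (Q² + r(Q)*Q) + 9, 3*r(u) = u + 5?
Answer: 12826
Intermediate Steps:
r(u) = 5/3 + u/3 (r(u) = (u + 5)/3 = (5 + u)/3 = 5/3 + u/3)
k(Q) = 5 + Q² + Q*(5/3 + Q/3) (k(Q) = -4 + ((Q² + (5/3 + Q/3)*Q) + 9) = -4 + ((Q² + Q*(5/3 + Q/3)) + 9) = -4 + (9 + Q² + Q*(5/3 + Q/3)) = 5 + Q² + Q*(5/3 + Q/3))
26382 + ((-9580 + k(-3 - 1*47)) - 7231) = 26382 + ((-9580 + (5 + 4*(-3 - 1*47)²/3 + 5*(-3 - 1*47)/3)) - 7231) = 26382 + ((-9580 + (5 + 4*(-3 - 47)²/3 + 5*(-3 - 47)/3)) - 7231) = 26382 + ((-9580 + (5 + (4/3)*(-50)² + (5/3)*(-50))) - 7231) = 26382 + ((-9580 + (5 + (4/3)*2500 - 250/3)) - 7231) = 26382 + ((-9580 + (5 + 10000/3 - 250/3)) - 7231) = 26382 + ((-9580 + 3255) - 7231) = 26382 + (-6325 - 7231) = 26382 - 13556 = 12826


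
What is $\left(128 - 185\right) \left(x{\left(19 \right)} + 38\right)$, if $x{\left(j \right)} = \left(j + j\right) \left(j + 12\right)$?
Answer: $-69312$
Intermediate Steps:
$x{\left(j \right)} = 2 j \left(12 + j\right)$
$\left(128 - 185\right) \left(x{\left(19 \right)} + 38\right) = \left(128 - 185\right) \left(2 \cdot 19 \left(12 + 19\right) + 38\right) = - 57 \left(2 \cdot 19 \cdot 31 + 38\right) = - 57 \left(1178 + 38\right) = \left(-57\right) 1216 = -69312$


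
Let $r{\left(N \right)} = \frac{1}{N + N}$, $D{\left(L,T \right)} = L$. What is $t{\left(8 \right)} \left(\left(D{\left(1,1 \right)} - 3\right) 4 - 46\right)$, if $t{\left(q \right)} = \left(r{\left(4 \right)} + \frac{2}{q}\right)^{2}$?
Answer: $- \frac{243}{32} \approx -7.5938$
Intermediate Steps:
$r{\left(N \right)} = \frac{1}{2 N}$
$t{\left(q \right)} = \left(\frac{1}{8} + \frac{2}{q}\right)^{2}$ ($t{\left(q \right)} = \left(\frac{1}{2 \cdot 4} + \frac{2}{q}\right)^{2} = \left(\frac{1}{2} \cdot \frac{1}{4} + \frac{2}{q}\right)^{2} = \left(\frac{1}{8} + \frac{2}{q}\right)^{2}$)
$t{\left(8 \right)} \left(\left(D{\left(1,1 \right)} - 3\right) 4 - 46\right) = \frac{\left(16 + 8\right)^{2}}{64 \cdot 64} \left(\left(1 - 3\right) 4 - 46\right) = \frac{1}{64} \cdot \frac{1}{64} \cdot 24^{2} \left(\left(-2\right) 4 - 46\right) = \frac{1}{64} \cdot \frac{1}{64} \cdot 576 \left(-8 - 46\right) = \frac{9}{64} \left(-54\right) = - \frac{243}{32}$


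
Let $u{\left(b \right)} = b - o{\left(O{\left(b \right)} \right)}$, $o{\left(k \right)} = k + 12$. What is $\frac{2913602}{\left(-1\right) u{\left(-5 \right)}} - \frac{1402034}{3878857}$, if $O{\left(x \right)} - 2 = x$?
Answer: $\frac{5650712942219}{27151999} \approx 2.0811 \cdot 10^{5}$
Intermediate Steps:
$O{\left(x \right)} = 2 + x$
$o{\left(k \right)} = 12 + k$
$u{\left(b \right)} = -14$ ($u{\left(b \right)} = b - \left(12 + \left(2 + b\right)\right) = b - \left(14 + b\right) = -14$)
$\frac{2913602}{\left(-1\right) u{\left(-5 \right)}} - \frac{1402034}{3878857} = \frac{2913602}{\left(-1\right) \left(-14\right)} - \frac{1402034}{3878857} = \frac{2913602}{14} - \frac{1402034}{3878857} = 2913602 \cdot \frac{1}{14} - \frac{1402034}{3878857} = \frac{1456801}{7} - \frac{1402034}{3878857} = \frac{5650712942219}{27151999}$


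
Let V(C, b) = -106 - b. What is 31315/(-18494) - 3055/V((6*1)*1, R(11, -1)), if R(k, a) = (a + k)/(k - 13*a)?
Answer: 638000785/23616838 ≈ 27.015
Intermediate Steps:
R(k, a) = (a + k)/(k - 13*a)
31315/(-18494) - 3055/V((6*1)*1, R(11, -1)) = 31315/(-18494) - 3055/(-106 - (-1*(-1) - 1*11)/(-1*11 + 13*(-1))) = 31315*(-1/18494) - 3055/(-106 - (1 - 11)/(-11 - 13)) = -31315/18494 - 3055/(-106 - (-10)/(-24)) = -31315/18494 - 3055/(-106 - (-1)*(-10)/24) = -31315/18494 - 3055/(-106 - 1*5/12) = -31315/18494 - 3055/(-106 - 5/12) = -31315/18494 - 3055/(-1277/12) = -31315/18494 - 3055*(-12/1277) = -31315/18494 + 36660/1277 = 638000785/23616838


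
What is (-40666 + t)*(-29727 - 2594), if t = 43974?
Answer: -106917868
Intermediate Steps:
(-40666 + t)*(-29727 - 2594) = (-40666 + 43974)*(-29727 - 2594) = 3308*(-32321) = -106917868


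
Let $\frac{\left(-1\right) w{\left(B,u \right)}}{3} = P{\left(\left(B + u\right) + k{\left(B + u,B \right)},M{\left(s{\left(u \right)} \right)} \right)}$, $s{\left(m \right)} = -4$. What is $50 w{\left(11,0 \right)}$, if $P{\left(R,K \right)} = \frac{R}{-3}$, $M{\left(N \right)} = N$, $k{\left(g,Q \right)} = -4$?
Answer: $350$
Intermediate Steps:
$P{\left(R,K \right)} = - \frac{R}{3}$ ($P{\left(R,K \right)} = R \left(- \frac{1}{3}\right) = - \frac{R}{3}$)
$w{\left(B,u \right)} = -4 + B + u$ ($w{\left(B,u \right)} = - 3 \left(- \frac{\left(B + u\right) - 4}{3}\right) = - 3 \left(- \frac{-4 + B + u}{3}\right) = - 3 \left(\frac{4}{3} - \frac{B}{3} - \frac{u}{3}\right) = -4 + B + u$)
$50 w{\left(11,0 \right)} = 50 \left(-4 + 11 + 0\right) = 50 \cdot 7 = 350$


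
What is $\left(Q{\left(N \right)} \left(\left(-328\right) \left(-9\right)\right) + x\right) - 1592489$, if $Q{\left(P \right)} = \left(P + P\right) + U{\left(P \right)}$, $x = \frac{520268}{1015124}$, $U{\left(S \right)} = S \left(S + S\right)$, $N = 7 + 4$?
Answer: $- \frac{206364681674}{253781} \approx -8.1316 \cdot 10^{5}$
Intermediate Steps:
$N = 11$
$U{\left(S \right)} = 2 S^{2}$ ($U{\left(S \right)} = S 2 S = 2 S^{2}$)
$x = \frac{130067}{253781}$ ($x = 520268 \cdot \frac{1}{1015124} = \frac{130067}{253781} \approx 0.51252$)
$Q{\left(P \right)} = 2 P + 2 P^{2}$ ($Q{\left(P \right)} = \left(P + P\right) + 2 P^{2} = 2 P + 2 P^{2}$)
$\left(Q{\left(N \right)} \left(\left(-328\right) \left(-9\right)\right) + x\right) - 1592489 = \left(2 \cdot 11 \left(1 + 11\right) \left(\left(-328\right) \left(-9\right)\right) + \frac{130067}{253781}\right) - 1592489 = \left(2 \cdot 11 \cdot 12 \cdot 2952 + \frac{130067}{253781}\right) - 1592489 = \left(264 \cdot 2952 + \frac{130067}{253781}\right) - 1592489 = \left(779328 + \frac{130067}{253781}\right) - 1592489 = \frac{197778769235}{253781} - 1592489 = - \frac{206364681674}{253781}$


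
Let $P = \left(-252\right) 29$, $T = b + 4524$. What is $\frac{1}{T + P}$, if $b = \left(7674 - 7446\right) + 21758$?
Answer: $\frac{1}{19202} \approx 5.2078 \cdot 10^{-5}$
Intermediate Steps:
$b = 21986$ ($b = 228 + 21758 = 21986$)
$T = 26510$ ($T = 21986 + 4524 = 26510$)
$P = -7308$
$\frac{1}{T + P} = \frac{1}{26510 - 7308} = \frac{1}{19202}$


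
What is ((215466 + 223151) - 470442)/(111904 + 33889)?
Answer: -31825/145793 ≈ -0.21829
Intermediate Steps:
((215466 + 223151) - 470442)/(111904 + 33889) = (438617 - 470442)/145793 = -31825*1/145793 = -31825/145793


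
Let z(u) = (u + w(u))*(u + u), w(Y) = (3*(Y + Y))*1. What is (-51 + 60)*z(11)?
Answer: 15246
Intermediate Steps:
w(Y) = 6*Y (w(Y) = (3*(2*Y))*1 = (6*Y)*1 = 6*Y)
z(u) = 14*u² (z(u) = (u + 6*u)*(u + u) = (7*u)*(2*u) = 14*u²)
(-51 + 60)*z(11) = (-51 + 60)*(14*11²) = 9*(14*121) = 9*1694 = 15246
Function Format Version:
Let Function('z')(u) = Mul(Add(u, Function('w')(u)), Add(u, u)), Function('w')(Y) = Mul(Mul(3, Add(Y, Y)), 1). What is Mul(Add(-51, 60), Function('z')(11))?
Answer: 15246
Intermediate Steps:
Function('w')(Y) = Mul(6, Y) (Function('w')(Y) = Mul(Mul(3, Mul(2, Y)), 1) = Mul(Mul(6, Y), 1) = Mul(6, Y))
Function('z')(u) = Mul(14, Pow(u, 2)) (Function('z')(u) = Mul(Add(u, Mul(6, u)), Add(u, u)) = Mul(Mul(7, u), Mul(2, u)) = Mul(14, Pow(u, 2)))
Mul(Add(-51, 60), Function('z')(11)) = Mul(Add(-51, 60), Mul(14, Pow(11, 2))) = Mul(9, Mul(14, 121)) = Mul(9, 1694) = 15246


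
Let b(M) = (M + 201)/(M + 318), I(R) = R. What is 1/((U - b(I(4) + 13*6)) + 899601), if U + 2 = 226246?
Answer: 400/450337717 ≈ 8.8822e-7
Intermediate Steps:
b(M) = (201 + M)/(318 + M)
U = 226244 (U = -2 + 226246 = 226244)
1/((U - b(I(4) + 13*6)) + 899601) = 1/((226244 - (201 + (4 + 13*6))/(318 + (4 + 13*6))) + 899601) = 1/((226244 - (201 + (4 + 78))/(318 + (4 + 78))) + 899601) = 1/((226244 - (201 + 82)/(318 + 82)) + 899601) = 1/((226244 - 283/400) + 899601) = 1/(90497317/400 + 899601) = 1/(450337717/400) = 400/450337717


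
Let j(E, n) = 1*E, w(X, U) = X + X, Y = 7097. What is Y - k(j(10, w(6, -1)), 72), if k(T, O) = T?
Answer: 7087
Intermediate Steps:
w(X, U) = 2*X
j(E, n) = E
Y - k(j(10, w(6, -1)), 72) = 7097 - 1*10 = 7097 - 10 = 7087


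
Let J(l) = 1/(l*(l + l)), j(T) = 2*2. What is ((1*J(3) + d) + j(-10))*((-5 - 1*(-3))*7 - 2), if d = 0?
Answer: -584/9 ≈ -64.889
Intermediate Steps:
j(T) = 4
J(l) = 1/(2*l²) (J(l) = 1/(l*(2*l)) = 1/(2*l²))
((1*J(3) + d) + j(-10))*((-5 - 1*(-3))*7 - 2) = ((1*((½)/3²) + 0) + 4)*((-5 - 1*(-3))*7 - 2) = ((1*((½)*(⅑)) + 0) + 4)*((-5 + 3)*7 - 2) = ((1*(1/18) + 0) + 4)*(-2*7 - 2) = ((1/18 + 0) + 4)*(-14 - 2) = (1/18 + 4)*(-16) = (73/18)*(-16) = -584/9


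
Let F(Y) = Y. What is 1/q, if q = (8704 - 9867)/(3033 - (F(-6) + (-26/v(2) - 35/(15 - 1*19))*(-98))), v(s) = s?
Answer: -5245/2326 ≈ -2.2549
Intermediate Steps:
q = -2326/5245 (q = (8704 - 9867)/(3033 - (-6 + (-26/2 - 35/(15 - 1*19))*(-98))) = -1163/(3033 - (-6 + (-26*½ - 35/(15 - 19))*(-98))) = -1163/(3033 - (-6 + (-13 - 35/(-4))*(-98))) = -1163/(3033 - (-6 + (-13 - 35*(-¼))*(-98))) = -1163/(3033 - (-6 + (-13 + 35/4)*(-98))) = -1163/(3033 - (-6 - 17/4*(-98))) = -1163/(3033 - (-6 + 833/2)) = -1163/(3033 - 1*821/2) = -1163/(3033 - 821/2) = -1163/5245/2 = -1163*2/5245 = -2326/5245 ≈ -0.44347)
1/q = 1/(-2326/5245) = -5245/2326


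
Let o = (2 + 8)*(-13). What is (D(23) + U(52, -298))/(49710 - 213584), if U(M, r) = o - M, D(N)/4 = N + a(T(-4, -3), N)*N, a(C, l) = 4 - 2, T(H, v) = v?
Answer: -47/81937 ≈ -0.00057361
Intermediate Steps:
a(C, l) = 2
o = -130 (o = 10*(-13) = -130)
D(N) = 12*N (D(N) = 4*(N + 2*N) = 4*(3*N) = 12*N)
U(M, r) = -130 - M
(D(23) + U(52, -298))/(49710 - 213584) = (12*23 + (-130 - 1*52))/(49710 - 213584) = (276 + (-130 - 52))/(-163874) = (276 - 182)*(-1/163874) = 94*(-1/163874) = -47/81937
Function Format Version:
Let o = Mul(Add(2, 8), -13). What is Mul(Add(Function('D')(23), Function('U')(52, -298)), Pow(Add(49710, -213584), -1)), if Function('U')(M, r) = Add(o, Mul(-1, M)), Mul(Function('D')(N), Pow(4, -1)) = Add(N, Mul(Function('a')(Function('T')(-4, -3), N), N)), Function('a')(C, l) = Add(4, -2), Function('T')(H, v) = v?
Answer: Rational(-47, 81937) ≈ -0.00057361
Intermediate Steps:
Function('a')(C, l) = 2
o = -130 (o = Mul(10, -13) = -130)
Function('D')(N) = Mul(12, N) (Function('D')(N) = Mul(4, Add(N, Mul(2, N))) = Mul(4, Mul(3, N)) = Mul(12, N))
Function('U')(M, r) = Add(-130, Mul(-1, M))
Mul(Add(Function('D')(23), Function('U')(52, -298)), Pow(Add(49710, -213584), -1)) = Mul(Add(Mul(12, 23), Add(-130, Mul(-1, 52))), Pow(Add(49710, -213584), -1)) = Mul(Add(276, Add(-130, -52)), Pow(-163874, -1)) = Mul(Add(276, -182), Rational(-1, 163874)) = Mul(94, Rational(-1, 163874)) = Rational(-47, 81937)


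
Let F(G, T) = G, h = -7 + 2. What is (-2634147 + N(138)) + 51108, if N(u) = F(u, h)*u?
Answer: -2563995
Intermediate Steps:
h = -5
N(u) = u² (N(u) = u*u = u²)
(-2634147 + N(138)) + 51108 = (-2634147 + 138²) + 51108 = (-2634147 + 19044) + 51108 = -2615103 + 51108 = -2563995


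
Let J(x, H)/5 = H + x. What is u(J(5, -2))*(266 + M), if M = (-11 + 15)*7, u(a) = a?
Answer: 4410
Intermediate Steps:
J(x, H) = 5*H + 5*x (J(x, H) = 5*(H + x) = 5*H + 5*x)
M = 28 (M = 4*7 = 28)
u(J(5, -2))*(266 + M) = (5*(-2) + 5*5)*(266 + 28) = (-10 + 25)*294 = 15*294 = 4410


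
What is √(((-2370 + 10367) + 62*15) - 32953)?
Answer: I*√24026 ≈ 155.0*I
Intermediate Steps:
√(((-2370 + 10367) + 62*15) - 32953) = √((7997 + 930) - 32953) = √(8927 - 32953) = √(-24026) = I*√24026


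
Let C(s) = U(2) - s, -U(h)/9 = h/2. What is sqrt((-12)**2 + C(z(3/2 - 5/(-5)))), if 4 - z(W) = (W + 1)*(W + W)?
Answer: 3*sqrt(66)/2 ≈ 12.186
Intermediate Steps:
z(W) = 4 - 2*W*(1 + W) (z(W) = 4 - (W + 1)*(W + W) = 4 - (1 + W)*2*W = 4 - 2*W*(1 + W))
U(h) = -9*h/2
C(s) = -9 - s (C(s) = -9/2*2 - s = -9 - s)
sqrt((-12)**2 + C(z(3/2 - 5/(-5)))) = sqrt((-12)**2 + (-9 - (4 - 2*(3/2 - 5/(-5)) - 2*(3/2 - 5/(-5))**2))) = sqrt(144 + (-9 - (4 - 2*(3*(1/2) - 5*(-1/5)) - 2*(3*(1/2) - 5*(-1/5))**2))) = sqrt(144 + (-9 - (4 - 2*(3/2 + 1) - 2*(3/2 + 1)**2))) = sqrt(144 + (-9 - (4 - 2*5/2 - 2*(5/2)**2))) = sqrt(144 + (-9 - (4 - 5 - 2*25/4))) = sqrt(144 + (-9 - (4 - 5 - 25/2))) = sqrt(144 + (-9 - 1*(-27/2))) = sqrt(144 + (-9 + 27/2)) = sqrt(144 + 9/2) = sqrt(297/2) = 3*sqrt(66)/2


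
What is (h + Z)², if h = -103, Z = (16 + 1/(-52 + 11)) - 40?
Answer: 27123264/1681 ≈ 16135.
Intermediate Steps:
Z = -985/41 (Z = (16 + 1/(-41)) - 40 = (16 - 1/41) - 40 = 655/41 - 40 = -985/41 ≈ -24.024)
(h + Z)² = (-103 - 985/41)² = (-5208/41)² = 27123264/1681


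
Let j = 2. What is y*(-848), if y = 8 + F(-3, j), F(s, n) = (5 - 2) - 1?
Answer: -8480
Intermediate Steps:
F(s, n) = 2 (F(s, n) = 3 - 1 = 2)
y = 10 (y = 8 + 2 = 10)
y*(-848) = 10*(-848) = -8480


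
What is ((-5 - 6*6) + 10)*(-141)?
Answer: 4371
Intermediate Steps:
((-5 - 6*6) + 10)*(-141) = ((-5 - 36) + 10)*(-141) = (-41 + 10)*(-141) = -31*(-141) = 4371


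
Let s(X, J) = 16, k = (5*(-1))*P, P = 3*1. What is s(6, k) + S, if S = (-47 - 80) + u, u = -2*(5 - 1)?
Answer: -119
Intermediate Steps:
P = 3
u = -8 (u = -2*4 = -8)
k = -15 (k = (5*(-1))*3 = -5*3 = -15)
S = -135 (S = (-47 - 80) - 8 = -127 - 8 = -135)
s(6, k) + S = 16 - 135 = -119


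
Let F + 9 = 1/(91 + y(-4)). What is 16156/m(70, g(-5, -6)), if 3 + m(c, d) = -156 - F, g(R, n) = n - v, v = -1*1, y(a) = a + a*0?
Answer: -1405572/13051 ≈ -107.70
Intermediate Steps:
y(a) = a (y(a) = a + 0 = a)
F = -782/87 (F = -9 + 1/(91 - 4) = -9 + 1/87 = -782/87 ≈ -8.9885)
v = -1
g(R, n) = 1 + n (g(R, n) = n - 1*(-1) = n + 1 = 1 + n)
m(c, d) = -13051/87 (m(c, d) = -3 + (-156 - 1*(-782/87)) = -3 + (-156 + 782/87) = -3 - 12790/87 = -13051/87)
16156/m(70, g(-5, -6)) = 16156/(-13051/87) = 16156*(-87/13051) = -1405572/13051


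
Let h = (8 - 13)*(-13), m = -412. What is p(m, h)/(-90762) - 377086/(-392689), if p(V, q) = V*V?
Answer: -16215761042/17820619509 ≈ -0.90994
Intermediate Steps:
h = 65 (h = -5*(-13) = 65)
p(V, q) = V**2
p(m, h)/(-90762) - 377086/(-392689) = (-412)**2/(-90762) - 377086/(-392689) = 169744*(-1/90762) - 377086*(-1/392689) = -84872/45381 + 377086/392689 = -16215761042/17820619509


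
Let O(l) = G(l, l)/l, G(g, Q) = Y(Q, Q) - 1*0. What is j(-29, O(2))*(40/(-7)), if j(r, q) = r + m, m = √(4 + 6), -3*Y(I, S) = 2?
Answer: 1160/7 - 40*√10/7 ≈ 147.64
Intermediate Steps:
Y(I, S) = -⅔ (Y(I, S) = -⅓*2 = -⅔)
G(g, Q) = -⅔ (G(g, Q) = -⅔ - 1*0 = -⅔ + 0 = -⅔)
O(l) = -2/(3*l)
m = √10 ≈ 3.1623
j(r, q) = r + √10
j(-29, O(2))*(40/(-7)) = (-29 + √10)*(40/(-7)) = (-29 + √10)*(40*(-⅐)) = (-29 + √10)*(-40/7) = 1160/7 - 40*√10/7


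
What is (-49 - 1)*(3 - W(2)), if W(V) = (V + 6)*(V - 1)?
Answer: 250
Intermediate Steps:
W(V) = (-1 + V)*(6 + V) (W(V) = (6 + V)*(-1 + V) = (-1 + V)*(6 + V))
(-49 - 1)*(3 - W(2)) = (-49 - 1)*(3 - (-6 + 2**2 + 5*2)) = -50*(3 - (-6 + 4 + 10)) = -50*(3 - 1*8) = -50*(3 - 8) = -50*(-5) = 250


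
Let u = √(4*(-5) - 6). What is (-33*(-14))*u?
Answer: 462*I*√26 ≈ 2355.7*I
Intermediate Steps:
u = I*√26 (u = √(-20 - 6) = √(-26) = I*√26 ≈ 5.099*I)
(-33*(-14))*u = (-33*(-14))*(I*√26) = 462*(I*√26) = 462*I*√26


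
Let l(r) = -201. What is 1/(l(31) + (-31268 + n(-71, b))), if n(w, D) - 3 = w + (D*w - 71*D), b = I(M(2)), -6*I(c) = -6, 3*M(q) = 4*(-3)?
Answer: -1/31679 ≈ -3.1567e-5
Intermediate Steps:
M(q) = -4 (M(q) = (4*(-3))/3 = (⅓)*(-12) = -4)
I(c) = 1 (I(c) = -⅙*(-6) = 1)
b = 1
n(w, D) = 3 + w - 71*D + D*w (n(w, D) = 3 + (w + (D*w - 71*D)) = 3 + (w + (-71*D + D*w)) = 3 + (w - 71*D + D*w) = 3 + w - 71*D + D*w)
1/(l(31) + (-31268 + n(-71, b))) = 1/(-201 + (-31268 + (3 - 71 - 71*1 + 1*(-71)))) = 1/(-201 + (-31268 + (3 - 71 - 71 - 71))) = 1/(-201 + (-31268 - 210)) = 1/(-201 - 31478) = 1/(-31679) = -1/31679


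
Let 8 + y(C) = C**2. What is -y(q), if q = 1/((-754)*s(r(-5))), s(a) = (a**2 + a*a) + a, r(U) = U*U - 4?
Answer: 3708584504351/463573063044 ≈ 8.0000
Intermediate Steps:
r(U) = -4 + U**2 (r(U) = U**2 - 4 = -4 + U**2)
s(a) = a + 2*a**2 (s(a) = (a**2 + a**2) + a = 2*a**2 + a = a + 2*a**2)
q = -1/680862 (q = 1/((-754)*(((-4 + (-5)**2)*(1 + 2*(-4 + (-5)**2))))) = -1/((1 + 2*(-4 + 25))*(-4 + 25))/754 = -1/(21*(1 + 2*21))/754 = -1/(21*(1 + 42))/754 = -1/(754*(21*43)) = -1/754/903 = -1/754*1/903 = -1/680862 ≈ -1.4687e-6)
y(C) = -8 + C**2
-y(q) = -(-8 + (-1/680862)**2) = -(-8 + 1/463573063044) = -1*(-3708584504351/463573063044) = 3708584504351/463573063044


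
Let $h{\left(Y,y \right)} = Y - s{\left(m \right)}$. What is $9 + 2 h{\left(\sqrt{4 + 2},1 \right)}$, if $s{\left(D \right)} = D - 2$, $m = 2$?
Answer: $9 + 2 \sqrt{6} \approx 13.899$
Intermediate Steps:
$s{\left(D \right)} = -2 + D$ ($s{\left(D \right)} = D - 2 = -2 + D$)
$h{\left(Y,y \right)} = Y$ ($h{\left(Y,y \right)} = Y - \left(-2 + 2\right) = Y - 0 = Y + 0 = Y$)
$9 + 2 h{\left(\sqrt{4 + 2},1 \right)} = 9 + 2 \sqrt{4 + 2} = 9 + 2 \sqrt{6}$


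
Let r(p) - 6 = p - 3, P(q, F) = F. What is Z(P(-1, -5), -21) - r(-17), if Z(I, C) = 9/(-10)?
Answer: 131/10 ≈ 13.100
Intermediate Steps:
Z(I, C) = -9/10 (Z(I, C) = 9*(-⅒) = -9/10)
r(p) = 3 + p (r(p) = 6 + (p - 3) = 6 + (-3 + p) = 3 + p)
Z(P(-1, -5), -21) - r(-17) = -9/10 - (3 - 17) = -9/10 - 1*(-14) = -9/10 + 14 = 131/10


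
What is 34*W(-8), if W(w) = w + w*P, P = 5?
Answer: -1632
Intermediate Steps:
W(w) = 6*w (W(w) = w + w*5 = w + 5*w = 6*w)
34*W(-8) = 34*(6*(-8)) = 34*(-48) = -1632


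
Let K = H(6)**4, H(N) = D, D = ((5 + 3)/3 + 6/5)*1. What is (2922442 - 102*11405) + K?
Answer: 89067373996/50625 ≈ 1.7594e+6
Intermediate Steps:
D = 58/15 (D = (8*(1/3) + 6*(1/5))*1 = (8/3 + 6/5)*1 = (58/15)*1 = 58/15 ≈ 3.8667)
H(N) = 58/15
K = 11316496/50625 (K = (58/15)**4 = 11316496/50625 ≈ 223.54)
(2922442 - 102*11405) + K = (2922442 - 102*11405) + 11316496/50625 = (2922442 - 1163310) + 11316496/50625 = 1759132 + 11316496/50625 = 89067373996/50625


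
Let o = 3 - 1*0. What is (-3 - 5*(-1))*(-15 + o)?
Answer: -24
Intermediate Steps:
o = 3 (o = 3 + 0 = 3)
(-3 - 5*(-1))*(-15 + o) = (-3 - 5*(-1))*(-15 + 3) = (-3 + 5)*(-12) = 2*(-12) = -24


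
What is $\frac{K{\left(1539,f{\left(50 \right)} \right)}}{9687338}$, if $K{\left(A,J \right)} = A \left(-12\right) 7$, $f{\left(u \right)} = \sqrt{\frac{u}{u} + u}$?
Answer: $- \frac{64638}{4843669} \approx -0.013345$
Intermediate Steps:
$f{\left(u \right)} = \sqrt{1 + u}$
$K{\left(A,J \right)} = - 84 A$ ($K{\left(A,J \right)} = - 12 A 7 = - 84 A$)
$\frac{K{\left(1539,f{\left(50 \right)} \right)}}{9687338} = \frac{\left(-84\right) 1539}{9687338} = \left(-129276\right) \frac{1}{9687338} = - \frac{64638}{4843669}$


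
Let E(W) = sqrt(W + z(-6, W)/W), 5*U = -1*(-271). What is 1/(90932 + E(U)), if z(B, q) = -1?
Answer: 30803215/2800997928026 - sqrt(24869670)/5601995856052 ≈ 1.0996e-5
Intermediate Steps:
U = 271/5 (U = (-1*(-271))/5 = (1/5)*271 = 271/5 ≈ 54.200)
E(W) = sqrt(W - 1/W)
1/(90932 + E(U)) = 1/(90932 + sqrt(271/5 - 1/271/5)) = 1/(90932 + sqrt(271/5 - 1*5/271)) = 1/(90932 + sqrt(271/5 - 5/271)) = 1/(90932 + sqrt(73416/1355)) = 1/(90932 + 2*sqrt(24869670)/1355)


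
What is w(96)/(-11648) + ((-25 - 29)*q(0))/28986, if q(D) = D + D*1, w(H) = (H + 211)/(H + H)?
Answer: -307/2236416 ≈ -0.00013727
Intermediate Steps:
w(H) = (211 + H)/(2*H) (w(H) = (211 + H)/((2*H)) = (211 + H)*(1/(2*H)) = (211 + H)/(2*H))
q(D) = 2*D (q(D) = D + D = 2*D)
w(96)/(-11648) + ((-25 - 29)*q(0))/28986 = ((½)*(211 + 96)/96)/(-11648) + ((-25 - 29)*(2*0))/28986 = ((½)*(1/96)*307)*(-1/11648) - 54*0*(1/28986) = (307/192)*(-1/11648) + 0*(1/28986) = -307/2236416 + 0 = -307/2236416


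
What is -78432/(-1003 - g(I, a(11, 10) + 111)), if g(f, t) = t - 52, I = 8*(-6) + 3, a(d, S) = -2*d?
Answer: 4902/65 ≈ 75.415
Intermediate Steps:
I = -45 (I = -48 + 3 = -45)
g(f, t) = -52 + t
-78432/(-1003 - g(I, a(11, 10) + 111)) = -78432/(-1003 - (-52 + (-2*11 + 111))) = -78432/(-1003 - (-52 + (-22 + 111))) = -78432/(-1003 - (-52 + 89)) = -78432/(-1003 - 1*37) = -78432/(-1003 - 37) = -78432/(-1040) = -78432*(-1/1040) = 4902/65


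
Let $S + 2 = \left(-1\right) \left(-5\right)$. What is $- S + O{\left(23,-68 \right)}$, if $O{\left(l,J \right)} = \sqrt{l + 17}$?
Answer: $-3 + 2 \sqrt{10} \approx 3.3246$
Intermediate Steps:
$S = 3$ ($S = -2 - -5 = -2 + 5 = 3$)
$O{\left(l,J \right)} = \sqrt{17 + l}$
$- S + O{\left(23,-68 \right)} = \left(-1\right) 3 + \sqrt{17 + 23} = -3 + \sqrt{40} = -3 + 2 \sqrt{10}$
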